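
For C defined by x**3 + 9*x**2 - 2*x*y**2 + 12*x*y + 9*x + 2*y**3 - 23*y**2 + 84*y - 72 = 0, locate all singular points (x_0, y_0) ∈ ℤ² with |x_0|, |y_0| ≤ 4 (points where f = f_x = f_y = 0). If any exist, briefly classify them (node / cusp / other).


Singular points: {(-3, 3)}; classification: cusp.

Compute partial derivatives:
  f_x = 3*x**2 + 18*x - 2*y**2 + 12*y + 9.
  f_y = -4*x*y + 12*x + 6*y**2 - 46*y + 84.
Scan x_0 ∈ {−4, ..., 4}. For each x_0, f_y(x_0, y) is a polynomial in y; find its integer roots y ∈ {−4, ..., 4}, then test f_x and f at those candidates.
  x = -4: f_y(-4, y) = 6*y**2 - 30*y + 36; vanishes at y ∈ {2, 3}. (-4, 2): f_x = 1 ≠ 0; (-4, 3): f_x = 3 ≠ 0.
  x = -3: f_y(-3, y) = 6*y**2 - 34*y + 48; vanishes at y ∈ {3}. (-3, 3): f_x = 0, f = 0 — SINGULAR.
  x = -2: f_y(-2, y) = 6*y**2 - 38*y + 60; vanishes at y ∈ {3}. (-2, 3): f_x = 3 ≠ 0.
  x = -1: f_y(-1, y) = 6*y**2 - 42*y + 72; vanishes at y ∈ {3, 4}. (-1, 3): f_x = 12 ≠ 0; (-1, 4): f_x = 10 ≠ 0.
  x = 0: f_y(0, y) = 6*y**2 - 46*y + 84; vanishes at y ∈ {3}. (0, 3): f_x = 27 ≠ 0.
  x = 1: f_y(1, y) = 6*y**2 - 50*y + 96; vanishes at y ∈ {3}. (1, 3): f_x = 48 ≠ 0.
  x = 2: f_y(2, y) = 6*y**2 - 54*y + 108; vanishes at y ∈ {3}. (2, 3): f_x = 75 ≠ 0.
  x = 3: f_y(3, y) = 6*y**2 - 58*y + 120; vanishes at y ∈ {3}. (3, 3): f_x = 108 ≠ 0.
  x = 4: f_y(4, y) = 6*y**2 - 62*y + 132; vanishes at y ∈ {3}. (4, 3): f_x = 147 ≠ 0.
Only singular point on the grid: (-3, 3).
Classify: substitute x = -3 + u, y = 3 + v and expand: f = u**3 - 2*u*v**2 + 2*v**3 + v**2.
No constant or linear terms (consistent with a singular point). Quadratic part: v**2. Cubic part: u**3 - 2*u*v**2 + 2*v**3.
The quadratic part v**2 is a perfect square, so there is a single (double) tangent line v = 0, i.e. y = 3. Restricting the cubic part to that line (v = 0) leaves u**3 ≠ 0, so f is not divisible by v and the branch is v² ≈ -u**3 to lowest order — this is a cusp.
Classification: cusp.


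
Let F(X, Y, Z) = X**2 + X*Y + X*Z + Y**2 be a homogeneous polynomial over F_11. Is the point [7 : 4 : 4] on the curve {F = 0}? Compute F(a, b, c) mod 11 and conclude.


F(7,4,4) ≡ 0 (mod 11); P is on the curve.

Evaluate F(7, 4, 4) term-by-term (mod 11).
  X**2 ↦ 1·49·1·1 = 49
  X*Y ↦ 1·7·4·1 = 28
  X*Z ↦ 1·7·1·4 = 28
  Y**2 ↦ 1·1·16·1 = 16
Sum: F(7, 4, 4) = (49) + (28) + (28) + (16) = 121.
Reducing mod 11: 121 ≡ 0 (mod 11).
Since F(a, b, c) ≡ 0 (mod 11), P lies on the curve.


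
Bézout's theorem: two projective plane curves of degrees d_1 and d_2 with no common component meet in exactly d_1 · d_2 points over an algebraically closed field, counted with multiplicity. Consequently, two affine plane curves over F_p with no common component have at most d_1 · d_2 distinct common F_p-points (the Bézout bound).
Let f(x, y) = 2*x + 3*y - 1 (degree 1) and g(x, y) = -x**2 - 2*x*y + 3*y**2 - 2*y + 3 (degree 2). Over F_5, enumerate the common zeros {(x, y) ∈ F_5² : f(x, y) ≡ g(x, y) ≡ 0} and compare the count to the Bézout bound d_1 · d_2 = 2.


Common zeros: {(4, 1)}; count = 1; Bézout bound = 2.

deg(f) = 1, deg(g) = 2, so Bézout bound = 2.
Scan x ∈ F_5. For each x, list the y ∈ F_5 with f(x, y) ≡ 0 and those with g(x, y) ≡ 0 (mod 5); the common zeros in that column are the intersection.
  x = 0: f ≡ 0 at y ∈ {2}; g ≡ 0 at y ∈ ∅; common: ∅.
  x = 1: f ≡ 0 at y ∈ {3}; g ≡ 0 at y ∈ ∅; common: ∅.
  x = 2: f ≡ 0 at y ∈ {4}; g ≡ 0 at y ∈ ∅; common: ∅.
  x = 3: f ≡ 0 at y ∈ {0}; g ≡ 0 at y ∈ {2, 4}; common: ∅.
  x = 4: f ≡ 0 at y ∈ {1}; g ≡ 0 at y ∈ {1, 4}; common: {1}.
Collecting: common zeros = {(4, 1)}, so the count is 1.
Comparison with the Bézout bound: 1 ≤ 2 = deg(f)·deg(g), as expected for curves with no common component (the affine F_5-count falls short of the bound because intersections may lie at infinity, over extension fields, or carry multiplicity).


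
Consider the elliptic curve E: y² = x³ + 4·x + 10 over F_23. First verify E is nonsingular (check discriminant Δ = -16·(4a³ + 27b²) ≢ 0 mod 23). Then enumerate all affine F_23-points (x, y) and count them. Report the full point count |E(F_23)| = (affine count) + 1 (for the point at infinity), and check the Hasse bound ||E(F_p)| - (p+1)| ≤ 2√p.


Affine points = {(2, 7), (2, 16), (3, 7), (3, 16), (7, 6), (7, 17), (8, 5), (8, 18), (9, 4), (9, 19), (14, 2), (14, 21), (15, 8), (15, 15), (17, 0), (18, 7), (18, 16)}; affine count = 17; |E(F_23)| = 18.

Discriminant check: Δ ∝ 4a³ + 27b² = 4·4³ + 27·10² = 4·64 + 27·100 ≡ 12 (mod 23). Nonzero ⇒ E is nonsingular.
For each x ∈ F_23, compute rhs = x³ + 4·x + 10 mod 23, then count y ∈ F_23 with y² ≡ rhs.
  x = 0: rhs = 10, matching y values: none (0 points).
  x = 1: rhs = 15, matching y values: none (0 points).
  x = 2: rhs = 3, matching y values: 7, 16 (2 points).
  x = 3: rhs = 3, matching y values: 7, 16 (2 points).
  x = 4: rhs = 21, matching y values: none (0 points).
  x = 5: rhs = 17, matching y values: none (0 points).
  x = 6: rhs = 20, matching y values: none (0 points).
  x = 7: rhs = 13, matching y values: 6, 17 (2 points).
  x = 8: rhs = 2, matching y values: 5, 18 (2 points).
  x = 9: rhs = 16, matching y values: 4, 19 (2 points).
  x = 10: rhs = 15, matching y values: none (0 points).
  x = 11: rhs = 5, matching y values: none (0 points).
  x = 12: rhs = 15, matching y values: none (0 points).
  x = 13: rhs = 5, matching y values: none (0 points).
  x = 14: rhs = 4, matching y values: 2, 21 (2 points).
  x = 15: rhs = 18, matching y values: 8, 15 (2 points).
  x = 16: rhs = 7, matching y values: none (0 points).
  x = 17: rhs = 0, matching y values: 0 (1 points).
  x = 18: rhs = 3, matching y values: 7, 16 (2 points).
  x = 19: rhs = 22, matching y values: none (0 points).
  x = 20: rhs = 17, matching y values: none (0 points).
  x = 21: rhs = 17, matching y values: none (0 points).
  x = 22: rhs = 5, matching y values: none (0 points).
Total affine count: 17.
Full point count |E(F_23)| = 17 + 1 = 18.
Hasse bound: |18 − (23+1)| = |-6| = 6 ≤ 2√23 ≈ 9.5917 ✓.


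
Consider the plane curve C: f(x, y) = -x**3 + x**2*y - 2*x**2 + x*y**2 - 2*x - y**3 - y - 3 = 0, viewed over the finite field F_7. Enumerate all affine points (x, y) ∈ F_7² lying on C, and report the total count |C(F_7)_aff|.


Affine F_7-points: {(0, 5), (1, 4), (5, 3), (6, 2)}; count = 4.

For each of the 49 pairs (x, y) ∈ F_7², evaluate f(x, y) mod 7. Record the zeros.
  x = 0: [0↦4, 1↦2, 2↦1, 3↦2, 4↦6, 5↦0, 6↦6]  zeros at y ∈ {5}
  x = 1: [0↦6, 1↦6, 2↦2, 3↦2, 4↦0, 5↦4, 6↦1]  zeros at y ∈ {4}
  x = 2: [0↦5, 1↦2, 2↦4, 3↦5, 4↦6, 5↦1, 6↦5]  zeros at y ∈ ∅
  x = 3: [0↦2, 1↦5, 2↦1, 3↦5, 4↦4, 5↦6, 6↦5]  zeros at y ∈ ∅
  x = 4: [0↦5, 1↦2, 2↦1, 3↦3, 4↦2, 5↦6, 6↦2]  zeros at y ∈ ∅
  x = 5: [0↦1, 1↦1, 2↦5, 3↦0, 4↦1, 5↦2, 6↦4]  zeros at y ∈ {3}
  x = 6: [0↦5, 1↦3, 2↦0, 3↦4, 4↦2, 5↦2, 6↦5]  zeros at y ∈ {2}
Collecting zeros: affine points = {(0, 5), (1, 4), (5, 3), (6, 2)}.
Total count |C(F_7)_aff| = 4.


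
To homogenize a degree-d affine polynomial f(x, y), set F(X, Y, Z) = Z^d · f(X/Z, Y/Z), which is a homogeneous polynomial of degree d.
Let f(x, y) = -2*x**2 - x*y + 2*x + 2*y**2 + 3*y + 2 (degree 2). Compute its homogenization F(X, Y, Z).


F(X, Y, Z) = -2*X**2 - X*Y + 2*X*Z + 2*Y**2 + 3*Y*Z + 2*Z**2

deg(f) = 2.
Substitute x = X/Z, y = Y/Z into f, then multiply by Z^2.
  monomial -2·x^2·y^0 ↦ -2·X^2·Y^0·Z^0.
  monomial -1·x^1·y^1 ↦ -1·X^1·Y^1·Z^0.
  monomial 2·x^1·y^0 ↦ 2·X^1·Y^0·Z^1.
  monomial 2·x^0·y^2 ↦ 2·X^0·Y^2·Z^0.
  monomial 3·x^0·y^1 ↦ 3·X^0·Y^1·Z^1.
  monomial 2·x^0·y^0 ↦ 2·X^0·Y^0·Z^2.
Collecting: F(X, Y, Z) = -2*X**2 - X*Y + 2*X*Z + 2*Y**2 + 3*Y*Z + 2*Z**2.


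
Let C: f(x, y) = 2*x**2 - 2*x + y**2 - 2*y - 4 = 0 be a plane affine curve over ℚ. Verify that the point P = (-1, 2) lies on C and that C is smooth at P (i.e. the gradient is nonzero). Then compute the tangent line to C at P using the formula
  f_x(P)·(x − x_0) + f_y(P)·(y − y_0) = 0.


Tangent line at P: -6*x + 2*y - 10 = 0.

Step 1: f(-1, 2) = 0, so P lies on C.
Step 2: partial derivatives
  f_x(x, y) = 4*x - 2, f_y(x, y) = 2*y - 2.
  f_x(P) = -6, f_y(P) = 2 (gradient nonzero, so P is smooth).
Step 3: tangent line at P: -6·(x − -1) + 2·(y − 2) = 0.
Expanding: -6*x + 2*y - 10 = 0.


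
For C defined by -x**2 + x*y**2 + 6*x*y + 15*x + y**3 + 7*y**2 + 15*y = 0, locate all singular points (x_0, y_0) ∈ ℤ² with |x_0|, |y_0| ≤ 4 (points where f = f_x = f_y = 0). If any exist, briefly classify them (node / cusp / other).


Singular points: {(3, -3)}; classification: node.

Compute partial derivatives:
  f_x = -2*x + y**2 + 6*y + 15.
  f_y = 2*x*y + 6*x + 3*y**2 + 14*y + 15.
Scan x_0 ∈ {−4, ..., 4}. For each x_0, f_y(x_0, y) is a polynomial in y; find its integer roots y ∈ {−4, ..., 4}, then test f_x and f at those candidates.
  x = -4: f_y(-4, y) = 3*y**2 + 6*y - 9; vanishes at y ∈ {-3, 1}. (-4, -3): f_x = 14 ≠ 0; (-4, 1): f_x = 30 ≠ 0.
  x = -3: f_y(-3, y) = 3*y**2 + 8*y - 3; vanishes at y ∈ {-3}. (-3, -3): f_x = 12 ≠ 0.
  x = -2: f_y(-2, y) = 3*y**2 + 10*y + 3; vanishes at y ∈ {-3}. (-2, -3): f_x = 10 ≠ 0.
  x = -1: f_y(-1, y) = 3*y**2 + 12*y + 9; vanishes at y ∈ {-3, -1}. (-1, -3): f_x = 8 ≠ 0; (-1, -1): f_x = 12 ≠ 0.
  x = 0: f_y(0, y) = 3*y**2 + 14*y + 15; vanishes at y ∈ {-3}. (0, -3): f_x = 6 ≠ 0.
  x = 1: f_y(1, y) = 3*y**2 + 16*y + 21; vanishes at y ∈ {-3}. (1, -3): f_x = 4 ≠ 0.
  x = 2: f_y(2, y) = 3*y**2 + 18*y + 27; vanishes at y ∈ {-3}. (2, -3): f_x = 2 ≠ 0.
  x = 3: f_y(3, y) = 3*y**2 + 20*y + 33; vanishes at y ∈ {-3}. (3, -3): f_x = 0, f = 0 — SINGULAR.
  x = 4: f_y(4, y) = 3*y**2 + 22*y + 39; vanishes at y ∈ {-3}. (4, -3): f_x = -2 ≠ 0.
Only singular point on the grid: (3, -3).
Classify: substitute x = 3 + u, y = -3 + v and expand: f = -u**2 + u*v**2 + v**3 + v**2.
No constant or linear terms (consistent with a singular point). Quadratic part: -u**2 + v**2. Cubic part: u*v**2 + v**3.
The quadratic part v**2 - u**2 = (v − u)(v + u) splits into two distinct linear factors, so there are two distinct tangent lines y − -3 = ±(x − 3) — this is a node (ordinary double point).
Classification: node.


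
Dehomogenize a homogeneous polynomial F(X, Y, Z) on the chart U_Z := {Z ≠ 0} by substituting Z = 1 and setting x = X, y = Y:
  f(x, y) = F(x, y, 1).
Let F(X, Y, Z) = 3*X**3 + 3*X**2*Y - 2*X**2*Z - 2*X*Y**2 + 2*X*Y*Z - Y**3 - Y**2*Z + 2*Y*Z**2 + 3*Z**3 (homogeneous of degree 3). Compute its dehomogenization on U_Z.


f(x, y) = 3*x**3 + 3*x**2*y - 2*x**2 - 2*x*y**2 + 2*x*y - y**3 - y**2 + 2*y + 3

On U_Z we set Z = 1. Each monomial c·X^i·Y^j·Z^k in F becomes c·x^i·y^j·1^k = c·x^i·y^j.
Substituting Z = 1: F(X, Y, 1) = 3*x**3 + 3*x**2*y - 2*x**2 - 2*x*y**2 + 2*x*y - y**3 - y**2 + 2*y + 3.
Note: deg(f) ≤ deg(F) = 3; strict inequality happens when F is divisible by Z (lost terms).


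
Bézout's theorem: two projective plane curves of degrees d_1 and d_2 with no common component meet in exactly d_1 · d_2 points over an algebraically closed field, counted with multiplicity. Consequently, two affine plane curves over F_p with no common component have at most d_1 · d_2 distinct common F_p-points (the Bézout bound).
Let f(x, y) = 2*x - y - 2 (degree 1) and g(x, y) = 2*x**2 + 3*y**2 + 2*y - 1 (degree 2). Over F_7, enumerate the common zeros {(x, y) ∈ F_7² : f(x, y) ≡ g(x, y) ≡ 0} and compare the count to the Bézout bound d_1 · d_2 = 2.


Common zeros: {(0, 5)}; count = 1; Bézout bound = 2.

deg(f) = 1, deg(g) = 2, so Bézout bound = 2.
Scan x ∈ F_7. For each x, list the y ∈ F_7 with f(x, y) ≡ 0 and those with g(x, y) ≡ 0 (mod 7); the common zeros in that column are the intersection.
  x = 0: f ≡ 0 at y ∈ {5}; g ≡ 0 at y ∈ {5, 6}; common: {5}.
  x = 1: f ≡ 0 at y ∈ {0}; g ≡ 0 at y ∈ ∅; common: ∅.
  x = 2: f ≡ 0 at y ∈ {2}; g ≡ 0 at y ∈ {0, 4}; common: ∅.
  x = 3: f ≡ 0 at y ∈ {4}; g ≡ 0 at y ∈ ∅; common: ∅.
  x = 4: f ≡ 0 at y ∈ {6}; g ≡ 0 at y ∈ ∅; common: ∅.
  x = 5: f ≡ 0 at y ∈ {1}; g ≡ 0 at y ∈ {0, 4}; common: ∅.
  x = 6: f ≡ 0 at y ∈ {3}; g ≡ 0 at y ∈ ∅; common: ∅.
Collecting: common zeros = {(0, 5)}, so the count is 1.
Comparison with the Bézout bound: 1 ≤ 2 = deg(f)·deg(g), as expected for curves with no common component (the affine F_7-count falls short of the bound because intersections may lie at infinity, over extension fields, or carry multiplicity).


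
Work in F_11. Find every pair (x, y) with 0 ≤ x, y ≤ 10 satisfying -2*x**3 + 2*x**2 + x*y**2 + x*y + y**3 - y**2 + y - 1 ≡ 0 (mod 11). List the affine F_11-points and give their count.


Affine F_11-points: {(0, 1), (1, 2), (3, 6), (4, 1), (5, 2), (6, 2), (6, 6), (6, 9), (7, 3), (8, 1), (10, 10)}; count = 11.

For each of the 121 pairs (x, y) ∈ F_11², evaluate f(x, y) mod 11. Record the zeros.
  x = 0: [0↦10, 1↦0, 2↦5, 3↦9, 4↦7, 5↦5, 6↦9, 7↦3, 8↦4, 9↦7, 10↦7]  zeros at y ∈ {1}
  x = 1: [0↦10, 1↦2, 2↦0, 3↦10, 4↦5, 5↦2, 6↦7, 7↦4, 8↦10, 9↦9, 10↦7]  zeros at y ∈ {2}
  x = 2: [0↦2, 1↦7, 2↦9, 3↦3, 4↦6, 5↦2, 6↦8, 7↦8, 8↦8, 9↦3, 10↦10]  zeros at y ∈ ∅
  x = 3: [0↦7, 1↦3, 2↦9, 3↦9, 4↦9, 5↦4, 6↦0, 7↦3, 8↦8, 9↦10, 10↦4]  zeros at y ∈ {6}
  x = 4: [0↦2, 1↦0, 2↦10, 3↦5, 4↦2, 5↦7, 6↦4, 7↦10, 8↦9, 9↦7, 10↦10]  zeros at y ∈ {1}
  x = 5: [0↦8, 1↦8, 2↦0, 3↦1, 4↦6, 5↦10, 6↦8, 7↦6, 8↦10, 9↦4, 10↦5]  zeros at y ∈ {2}
  x = 6: [0↦2, 1↦4, 2↦0, 3↦7, 4↦9, 5↦1, 6↦0, 7↦1, 8↦10, 9↦0, 10↦10]  zeros at y ∈ {2, 6, 9}
  x = 7: [0↦5, 1↦9, 2↦9, 3↦0, 4↦10, 5↦1, 6↦1, 7↦5, 8↦8, 9↦5, 10↦2]  zeros at y ∈ {3}
  x = 8: [0↦5, 1↦0, 2↦4, 3↦1, 4↦8, 5↦9, 6↦10, 7↦6, 8↦3, 9↦7, 10↦2]  zeros at y ∈ {1}
  x = 9: [0↦1, 1↦9, 2↦6, 3↦9, 4↦2, 5↦2, 6↦4, 7↦3, 8↦5, 9↦5, 10↦9]  zeros at y ∈ ∅
  x = 10: [0↦3, 1↦2, 2↦3, 3↦1, 4↦2, 5↦1, 6↦4, 7↦6, 8↦2, 9↦9, 10↦0]  zeros at y ∈ {10}
Collecting zeros: affine points = {(0, 1), (1, 2), (3, 6), (4, 1), (5, 2), (6, 2), (6, 6), (6, 9), (7, 3), (8, 1), (10, 10)}.
Total count |C(F_11)_aff| = 11.


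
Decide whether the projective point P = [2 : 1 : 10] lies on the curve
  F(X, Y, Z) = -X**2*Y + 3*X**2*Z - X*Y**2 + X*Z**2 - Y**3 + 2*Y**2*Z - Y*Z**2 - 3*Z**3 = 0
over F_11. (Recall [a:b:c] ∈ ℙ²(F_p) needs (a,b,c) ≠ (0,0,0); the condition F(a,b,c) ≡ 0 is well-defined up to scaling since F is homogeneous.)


F(2,1,10) ≡ 5 (mod 11); P is NOT on the curve.

Evaluate F(2, 1, 10) term-by-term (mod 11).
  -X**2*Y ↦ -1·4·1·1 = -4
  3*X**2*Z ↦ 3·4·1·10 = 120
  -X*Y**2 ↦ -1·2·1·1 = -2
  X*Z**2 ↦ 1·2·1·100 = 200
  -Y**3 ↦ -1·1·1·1 = -1
  2*Y**2*Z ↦ 2·1·1·10 = 20
  -Y*Z**2 ↦ -1·1·1·100 = -100
  -3*Z**3 ↦ -3·1·1·1000 = -3000
Sum: F(2, 1, 10) = (-4) + (120) + (-2) + (200) + (-1) + (20) + (-100) + (-3000) = -2767.
Reducing mod 11: -2767 ≡ 5 (mod 11).
Since F(a, b, c) ≡ 5 ≠ 0 (mod 11), P does NOT lie on the curve.


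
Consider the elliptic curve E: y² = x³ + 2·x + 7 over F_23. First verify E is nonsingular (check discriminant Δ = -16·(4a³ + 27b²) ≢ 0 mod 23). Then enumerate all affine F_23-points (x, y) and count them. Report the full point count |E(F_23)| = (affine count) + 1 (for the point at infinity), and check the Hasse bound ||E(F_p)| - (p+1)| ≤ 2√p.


Affine points = {(5, 2), (5, 21), (8, 11), (8, 12), (9, 8), (9, 15), (11, 7), (11, 16), (15, 10), (15, 13), (16, 8), (16, 15), (17, 3), (17, 20), (19, 2), (19, 21), (21, 8), (21, 15), (22, 2), (22, 21)}; affine count = 20; |E(F_23)| = 21.

Discriminant check: Δ ∝ 4a³ + 27b² = 4·2³ + 27·7² = 4·8 + 27·49 ≡ 21 (mod 23). Nonzero ⇒ E is nonsingular.
For each x ∈ F_23, compute rhs = x³ + 2·x + 7 mod 23, then count y ∈ F_23 with y² ≡ rhs.
  x = 0: rhs = 7, matching y values: none (0 points).
  x = 1: rhs = 10, matching y values: none (0 points).
  x = 2: rhs = 19, matching y values: none (0 points).
  x = 3: rhs = 17, matching y values: none (0 points).
  x = 4: rhs = 10, matching y values: none (0 points).
  x = 5: rhs = 4, matching y values: 2, 21 (2 points).
  x = 6: rhs = 5, matching y values: none (0 points).
  x = 7: rhs = 19, matching y values: none (0 points).
  x = 8: rhs = 6, matching y values: 11, 12 (2 points).
  x = 9: rhs = 18, matching y values: 8, 15 (2 points).
  x = 10: rhs = 15, matching y values: none (0 points).
  x = 11: rhs = 3, matching y values: 7, 16 (2 points).
  x = 12: rhs = 11, matching y values: none (0 points).
  x = 13: rhs = 22, matching y values: none (0 points).
  x = 14: rhs = 19, matching y values: none (0 points).
  x = 15: rhs = 8, matching y values: 10, 13 (2 points).
  x = 16: rhs = 18, matching y values: 8, 15 (2 points).
  x = 17: rhs = 9, matching y values: 3, 20 (2 points).
  x = 18: rhs = 10, matching y values: none (0 points).
  x = 19: rhs = 4, matching y values: 2, 21 (2 points).
  x = 20: rhs = 20, matching y values: none (0 points).
  x = 21: rhs = 18, matching y values: 8, 15 (2 points).
  x = 22: rhs = 4, matching y values: 2, 21 (2 points).
Total affine count: 20.
Full point count |E(F_23)| = 20 + 1 = 21.
Hasse bound: |21 − (23+1)| = |-3| = 3 ≤ 2√23 ≈ 9.5917 ✓.


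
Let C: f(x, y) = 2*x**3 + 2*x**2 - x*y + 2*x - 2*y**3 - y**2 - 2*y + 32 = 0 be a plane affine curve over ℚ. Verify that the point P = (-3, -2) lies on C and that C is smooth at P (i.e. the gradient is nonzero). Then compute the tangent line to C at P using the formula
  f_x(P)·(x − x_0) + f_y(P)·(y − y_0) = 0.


Tangent line at P: 46*x - 19*y + 100 = 0.

Step 1: f(-3, -2) = 0, so P lies on C.
Step 2: partial derivatives
  f_x(x, y) = 6*x**2 + 4*x - y + 2, f_y(x, y) = -x - 6*y**2 - 2*y - 2.
  f_x(P) = 46, f_y(P) = -19 (gradient nonzero, so P is smooth).
Step 3: tangent line at P: 46·(x − -3) + -19·(y − -2) = 0.
Expanding: 46*x - 19*y + 100 = 0.


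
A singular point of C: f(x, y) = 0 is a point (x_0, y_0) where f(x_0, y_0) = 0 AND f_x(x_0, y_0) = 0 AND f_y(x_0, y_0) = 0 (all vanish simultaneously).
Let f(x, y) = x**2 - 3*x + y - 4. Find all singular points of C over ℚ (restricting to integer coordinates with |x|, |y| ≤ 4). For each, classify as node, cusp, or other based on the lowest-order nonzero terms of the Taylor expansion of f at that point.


No singular points in the scanned grid; C is smooth there.

Compute partial derivatives:
  f_x = 2*x - 3.
  f_y = 1.
f_y = 1 is a nonzero constant, so f_y never vanishes: no point (x, y) can satisfy f = f_x = f_y = 0. In particular no (x, y) ∈ {−4, ..., 4}² is singular; the curve is smooth.


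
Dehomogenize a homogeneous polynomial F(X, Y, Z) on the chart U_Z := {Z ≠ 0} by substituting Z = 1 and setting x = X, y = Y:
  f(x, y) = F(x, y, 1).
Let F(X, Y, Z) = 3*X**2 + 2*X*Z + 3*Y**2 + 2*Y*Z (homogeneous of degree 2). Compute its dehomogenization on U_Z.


f(x, y) = 3*x**2 + 2*x + 3*y**2 + 2*y

On U_Z we set Z = 1. Each monomial c·X^i·Y^j·Z^k in F becomes c·x^i·y^j·1^k = c·x^i·y^j.
Substituting Z = 1: F(X, Y, 1) = 3*x**2 + 2*x + 3*y**2 + 2*y.
Note: deg(f) ≤ deg(F) = 2; strict inequality happens when F is divisible by Z (lost terms).


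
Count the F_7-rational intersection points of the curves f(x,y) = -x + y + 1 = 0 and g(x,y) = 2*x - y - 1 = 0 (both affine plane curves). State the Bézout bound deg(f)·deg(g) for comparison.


Common zeros: {(0, 6)}; count = 1; Bézout bound = 1.

deg(f) = 1, deg(g) = 1, so Bézout bound = 1.
Scan x ∈ F_7. For each x, list the y ∈ F_7 with f(x, y) ≡ 0 and those with g(x, y) ≡ 0 (mod 7); the common zeros in that column are the intersection.
  x = 0: f ≡ 0 at y ∈ {6}; g ≡ 0 at y ∈ {6}; common: {6}.
  x = 1: f ≡ 0 at y ∈ {0}; g ≡ 0 at y ∈ {1}; common: ∅.
  x = 2: f ≡ 0 at y ∈ {1}; g ≡ 0 at y ∈ {3}; common: ∅.
  x = 3: f ≡ 0 at y ∈ {2}; g ≡ 0 at y ∈ {5}; common: ∅.
  x = 4: f ≡ 0 at y ∈ {3}; g ≡ 0 at y ∈ {0}; common: ∅.
  x = 5: f ≡ 0 at y ∈ {4}; g ≡ 0 at y ∈ {2}; common: ∅.
  x = 6: f ≡ 0 at y ∈ {5}; g ≡ 0 at y ∈ {4}; common: ∅.
Collecting: common zeros = {(0, 6)}, so the count is 1.
Comparison with the Bézout bound: 1 ≤ 1 = deg(f)·deg(g), as expected for curves with no common component (the bound is attained).


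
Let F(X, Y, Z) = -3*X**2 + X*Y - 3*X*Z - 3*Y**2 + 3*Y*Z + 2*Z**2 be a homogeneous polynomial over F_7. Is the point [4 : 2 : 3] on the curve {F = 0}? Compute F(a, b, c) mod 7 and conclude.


F(4,2,3) ≡ 4 (mod 7); P is NOT on the curve.

Evaluate F(4, 2, 3) term-by-term (mod 7).
  -3*X**2 ↦ -3·16·1·1 = -48
  X*Y ↦ 1·4·2·1 = 8
  -3*X*Z ↦ -3·4·1·3 = -36
  -3*Y**2 ↦ -3·1·4·1 = -12
  3*Y*Z ↦ 3·1·2·3 = 18
  2*Z**2 ↦ 2·1·1·9 = 18
Sum: F(4, 2, 3) = (-48) + (8) + (-36) + (-12) + (18) + (18) = -52.
Reducing mod 7: -52 ≡ 4 (mod 7).
Since F(a, b, c) ≡ 4 ≠ 0 (mod 7), P does NOT lie on the curve.


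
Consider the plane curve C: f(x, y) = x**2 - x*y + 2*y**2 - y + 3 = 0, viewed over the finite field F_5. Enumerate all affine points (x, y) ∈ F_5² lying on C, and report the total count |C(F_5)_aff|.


Affine F_5-points: {(3, 1)}; count = 1.

For each of the 25 pairs (x, y) ∈ F_5², evaluate f(x, y) mod 5. Record the zeros.
  x = 0: [0↦3, 1↦4, 2↦4, 3↦3, 4↦1]  zeros at y ∈ ∅
  x = 1: [0↦4, 1↦4, 2↦3, 3↦1, 4↦3]  zeros at y ∈ ∅
  x = 2: [0↦2, 1↦1, 2↦4, 3↦1, 4↦2]  zeros at y ∈ ∅
  x = 3: [0↦2, 1↦0, 2↦2, 3↦3, 4↦3]  zeros at y ∈ {1}
  x = 4: [0↦4, 1↦1, 2↦2, 3↦2, 4↦1]  zeros at y ∈ ∅
Collecting zeros: affine points = {(3, 1)}.
Total count |C(F_5)_aff| = 1.


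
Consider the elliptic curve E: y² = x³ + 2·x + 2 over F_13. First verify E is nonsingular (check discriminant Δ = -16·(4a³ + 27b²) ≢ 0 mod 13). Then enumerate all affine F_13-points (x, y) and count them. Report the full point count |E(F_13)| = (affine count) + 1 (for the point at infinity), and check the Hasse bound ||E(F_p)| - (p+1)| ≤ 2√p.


Affine points = {(2, 1), (2, 12), (3, 3), (3, 10), (4, 3), (4, 10), (6, 3), (6, 10), (8, 6), (8, 7), (11, 4), (11, 9), (12, 5), (12, 8)}; affine count = 14; |E(F_13)| = 15.

Discriminant check: Δ ∝ 4a³ + 27b² = 4·2³ + 27·2² = 4·8 + 27·4 ≡ 10 (mod 13). Nonzero ⇒ E is nonsingular.
For each x ∈ F_13, compute rhs = x³ + 2·x + 2 mod 13, then count y ∈ F_13 with y² ≡ rhs.
  x = 0: rhs = 2, matching y values: none (0 points).
  x = 1: rhs = 5, matching y values: none (0 points).
  x = 2: rhs = 1, matching y values: 1, 12 (2 points).
  x = 3: rhs = 9, matching y values: 3, 10 (2 points).
  x = 4: rhs = 9, matching y values: 3, 10 (2 points).
  x = 5: rhs = 7, matching y values: none (0 points).
  x = 6: rhs = 9, matching y values: 3, 10 (2 points).
  x = 7: rhs = 8, matching y values: none (0 points).
  x = 8: rhs = 10, matching y values: 6, 7 (2 points).
  x = 9: rhs = 8, matching y values: none (0 points).
  x = 10: rhs = 8, matching y values: none (0 points).
  x = 11: rhs = 3, matching y values: 4, 9 (2 points).
  x = 12: rhs = 12, matching y values: 5, 8 (2 points).
Total affine count: 14.
Full point count |E(F_13)| = 14 + 1 = 15.
Hasse bound: |15 − (13+1)| = |1| = 1 ≤ 2√13 ≈ 7.2111 ✓.


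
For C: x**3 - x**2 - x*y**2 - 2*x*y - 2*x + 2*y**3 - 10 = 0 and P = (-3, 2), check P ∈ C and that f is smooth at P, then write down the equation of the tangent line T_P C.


Tangent line at P: 23*x + 42*y - 15 = 0.

Step 1: f(-3, 2) = 0, so P lies on C.
Step 2: partial derivatives
  f_x(x, y) = 3*x**2 - 2*x - y**2 - 2*y - 2, f_y(x, y) = -2*x*y - 2*x + 6*y**2.
  f_x(P) = 23, f_y(P) = 42 (gradient nonzero, so P is smooth).
Step 3: tangent line at P: 23·(x − -3) + 42·(y − 2) = 0.
Expanding: 23*x + 42*y - 15 = 0.


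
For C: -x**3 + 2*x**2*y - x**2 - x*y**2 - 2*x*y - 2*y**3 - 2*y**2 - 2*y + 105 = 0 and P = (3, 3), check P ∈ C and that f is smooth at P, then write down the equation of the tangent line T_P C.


Tangent line at P: -12*x - 74*y + 258 = 0.

Step 1: f(3, 3) = 0, so P lies on C.
Step 2: partial derivatives
  f_x(x, y) = -3*x**2 + 4*x*y - 2*x - y**2 - 2*y, f_y(x, y) = 2*x**2 - 2*x*y - 2*x - 6*y**2 - 4*y - 2.
  f_x(P) = -12, f_y(P) = -74 (gradient nonzero, so P is smooth).
Step 3: tangent line at P: -12·(x − 3) + -74·(y − 3) = 0.
Expanding: -12*x - 74*y + 258 = 0.


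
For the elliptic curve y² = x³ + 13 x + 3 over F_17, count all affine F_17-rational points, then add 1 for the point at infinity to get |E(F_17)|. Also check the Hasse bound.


Affine points = {(1, 0), (3, 1), (3, 16), (4, 0), (6, 5), (6, 12), (9, 4), (9, 13), (11, 7), (11, 10), (12, 0)}; affine count = 11; |E(F_17)| = 12.

Discriminant check: Δ ∝ 4a³ + 27b² = 4·13³ + 27·3² = 4·2197 + 27·9 ≡ 4 (mod 17). Nonzero ⇒ E is nonsingular.
For each x ∈ F_17, compute rhs = x³ + 13·x + 3 mod 17, then count y ∈ F_17 with y² ≡ rhs.
  x = 0: rhs = 3, matching y values: none (0 points).
  x = 1: rhs = 0, matching y values: 0 (1 points).
  x = 2: rhs = 3, matching y values: none (0 points).
  x = 3: rhs = 1, matching y values: 1, 16 (2 points).
  x = 4: rhs = 0, matching y values: 0 (1 points).
  x = 5: rhs = 6, matching y values: none (0 points).
  x = 6: rhs = 8, matching y values: 5, 12 (2 points).
  x = 7: rhs = 12, matching y values: none (0 points).
  x = 8: rhs = 7, matching y values: none (0 points).
  x = 9: rhs = 16, matching y values: 4, 13 (2 points).
  x = 10: rhs = 11, matching y values: none (0 points).
  x = 11: rhs = 15, matching y values: 7, 10 (2 points).
  x = 12: rhs = 0, matching y values: 0 (1 points).
  x = 13: rhs = 6, matching y values: none (0 points).
  x = 14: rhs = 5, matching y values: none (0 points).
  x = 15: rhs = 3, matching y values: none (0 points).
  x = 16: rhs = 6, matching y values: none (0 points).
Total affine count: 11.
Full point count |E(F_17)| = 11 + 1 = 12.
Hasse bound: |12 − (17+1)| = |-6| = 6 ≤ 2√17 ≈ 8.2462 ✓.


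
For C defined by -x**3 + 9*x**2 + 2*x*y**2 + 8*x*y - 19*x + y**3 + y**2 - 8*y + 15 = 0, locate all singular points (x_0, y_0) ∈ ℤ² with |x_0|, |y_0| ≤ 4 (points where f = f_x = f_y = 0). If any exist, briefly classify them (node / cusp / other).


Singular points: {(3, -2)}; classification: cusp.

Compute partial derivatives:
  f_x = -3*x**2 + 18*x + 2*y**2 + 8*y - 19.
  f_y = 4*x*y + 8*x + 3*y**2 + 2*y - 8.
Scan x_0 ∈ {−4, ..., 4}. For each x_0, f_y(x_0, y) is a polynomial in y; find its integer roots y ∈ {−4, ..., 4}, then test f_x and f at those candidates.
  x = -4: f_y(-4, y) = 3*y**2 - 14*y - 40; vanishes at y ∈ {-2}. (-4, -2): f_x = -147 ≠ 0.
  x = -3: f_y(-3, y) = 3*y**2 - 10*y - 32; vanishes at y ∈ {-2}. (-3, -2): f_x = -108 ≠ 0.
  x = -2: f_y(-2, y) = 3*y**2 - 6*y - 24; vanishes at y ∈ {-2, 4}. (-2, -2): f_x = -75 ≠ 0; (-2, 4): f_x = -3 ≠ 0.
  x = -1: f_y(-1, y) = 3*y**2 - 2*y - 16; vanishes at y ∈ {-2}. (-1, -2): f_x = -48 ≠ 0.
  x = 0: f_y(0, y) = 3*y**2 + 2*y - 8; vanishes at y ∈ {-2}. (0, -2): f_x = -27 ≠ 0.
  x = 1: f_y(1, y) = 3*y**2 + 6*y; vanishes at y ∈ {-2, 0}. (1, -2): f_x = -12 ≠ 0; (1, 0): f_x = -4 ≠ 0.
  x = 2: f_y(2, y) = 3*y**2 + 10*y + 8; vanishes at y ∈ {-2}. (2, -2): f_x = -3 ≠ 0.
  x = 3: f_y(3, y) = 3*y**2 + 14*y + 16; vanishes at y ∈ {-2}. (3, -2): f_x = 0, f = 0 — SINGULAR.
  x = 4: f_y(4, y) = 3*y**2 + 18*y + 24; vanishes at y ∈ {-4, -2}. (4, -4): f_x = 5 ≠ 0; (4, -2): f_x = -3 ≠ 0.
Only singular point on the grid: (3, -2).
Classify: substitute x = 3 + u, y = -2 + v and expand: f = -u**3 + 2*u*v**2 + v**3 + v**2.
No constant or linear terms (consistent with a singular point). Quadratic part: v**2. Cubic part: -u**3 + 2*u*v**2 + v**3.
The quadratic part v**2 is a perfect square, so there is a single (double) tangent line v = 0, i.e. y = -2. Restricting the cubic part to that line (v = 0) leaves -u**3 ≠ 0, so f is not divisible by v and the branch is v² ≈ u**3 to lowest order — this is a cusp.
Classification: cusp.


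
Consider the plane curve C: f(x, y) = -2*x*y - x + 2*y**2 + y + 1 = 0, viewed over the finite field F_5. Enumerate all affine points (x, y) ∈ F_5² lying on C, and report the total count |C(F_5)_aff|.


Affine F_5-points: {(1, 0), (1, 3), (3, 1), (3, 4)}; count = 4.

For each of the 25 pairs (x, y) ∈ F_5², evaluate f(x, y) mod 5. Record the zeros.
  x = 0: [0↦1, 1↦4, 2↦1, 3↦2, 4↦2]  zeros at y ∈ ∅
  x = 1: [0↦0, 1↦1, 2↦1, 3↦0, 4↦3]  zeros at y ∈ {0, 3}
  x = 2: [0↦4, 1↦3, 2↦1, 3↦3, 4↦4]  zeros at y ∈ ∅
  x = 3: [0↦3, 1↦0, 2↦1, 3↦1, 4↦0]  zeros at y ∈ {1, 4}
  x = 4: [0↦2, 1↦2, 2↦1, 3↦4, 4↦1]  zeros at y ∈ ∅
Collecting zeros: affine points = {(1, 0), (1, 3), (3, 1), (3, 4)}.
Total count |C(F_5)_aff| = 4.


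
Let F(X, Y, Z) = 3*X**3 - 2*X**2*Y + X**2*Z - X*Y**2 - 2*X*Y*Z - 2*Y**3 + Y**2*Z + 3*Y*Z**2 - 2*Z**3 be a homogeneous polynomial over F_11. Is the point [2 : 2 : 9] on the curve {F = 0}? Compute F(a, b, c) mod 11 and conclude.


F(2,2,9) ≡ 2 (mod 11); P is NOT on the curve.

Evaluate F(2, 2, 9) term-by-term (mod 11).
  3*X**3 ↦ 3·8·1·1 = 24
  -2*X**2*Y ↦ -2·4·2·1 = -16
  X**2*Z ↦ 1·4·1·9 = 36
  -X*Y**2 ↦ -1·2·4·1 = -8
  -2*X*Y*Z ↦ -2·2·2·9 = -72
  -2*Y**3 ↦ -2·1·8·1 = -16
  Y**2*Z ↦ 1·1·4·9 = 36
  3*Y*Z**2 ↦ 3·1·2·81 = 486
  -2*Z**3 ↦ -2·1·1·729 = -1458
Sum: F(2, 2, 9) = (24) + (-16) + (36) + (-8) + (-72) + (-16) + (36) + (486) + (-1458) = -988.
Reducing mod 11: -988 ≡ 2 (mod 11).
Since F(a, b, c) ≡ 2 ≠ 0 (mod 11), P does NOT lie on the curve.


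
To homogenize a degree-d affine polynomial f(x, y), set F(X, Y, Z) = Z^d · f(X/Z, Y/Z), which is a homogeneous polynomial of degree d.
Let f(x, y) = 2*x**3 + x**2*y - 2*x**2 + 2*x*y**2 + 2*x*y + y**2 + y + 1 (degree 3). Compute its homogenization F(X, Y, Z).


F(X, Y, Z) = 2*X**3 + X**2*Y - 2*X**2*Z + 2*X*Y**2 + 2*X*Y*Z + Y**2*Z + Y*Z**2 + Z**3

deg(f) = 3.
Substitute x = X/Z, y = Y/Z into f, then multiply by Z^3.
  monomial 2·x^3·y^0 ↦ 2·X^3·Y^0·Z^0.
  monomial 1·x^2·y^1 ↦ 1·X^2·Y^1·Z^0.
  monomial -2·x^2·y^0 ↦ -2·X^2·Y^0·Z^1.
  monomial 2·x^1·y^2 ↦ 2·X^1·Y^2·Z^0.
  monomial 2·x^1·y^1 ↦ 2·X^1·Y^1·Z^1.
  monomial 1·x^0·y^2 ↦ 1·X^0·Y^2·Z^1.
  monomial 1·x^0·y^1 ↦ 1·X^0·Y^1·Z^2.
  monomial 1·x^0·y^0 ↦ 1·X^0·Y^0·Z^3.
Collecting: F(X, Y, Z) = 2*X**3 + X**2*Y - 2*X**2*Z + 2*X*Y**2 + 2*X*Y*Z + Y**2*Z + Y*Z**2 + Z**3.


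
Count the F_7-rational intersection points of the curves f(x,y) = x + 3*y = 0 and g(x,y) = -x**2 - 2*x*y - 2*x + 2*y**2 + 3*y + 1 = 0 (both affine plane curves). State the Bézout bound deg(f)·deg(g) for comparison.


Common zeros: {(2, 4), (6, 5)}; count = 2; Bézout bound = 2.

deg(f) = 1, deg(g) = 2, so Bézout bound = 2.
Scan x ∈ F_7. For each x, list the y ∈ F_7 with f(x, y) ≡ 0 and those with g(x, y) ≡ 0 (mod 7); the common zeros in that column are the intersection.
  x = 0: f ≡ 0 at y ∈ {0}; g ≡ 0 at y ∈ {3, 6}; common: ∅.
  x = 1: f ≡ 0 at y ∈ {2}; g ≡ 0 at y ∈ ∅; common: ∅.
  x = 2: f ≡ 0 at y ∈ {4}; g ≡ 0 at y ∈ {0, 4}; common: {4}.
  x = 3: f ≡ 0 at y ∈ {6}; g ≡ 0 at y ∈ {0, 5}; common: ∅.
  x = 4: f ≡ 0 at y ∈ {1}; g ≡ 0 at y ∈ ∅; common: ∅.
  x = 5: f ≡ 0 at y ∈ {3}; g ≡ 0 at y ∈ ∅; common: ∅.
  x = 6: f ≡ 0 at y ∈ {5}; g ≡ 0 at y ∈ {3, 5}; common: {5}.
Collecting: common zeros = {(2, 4), (6, 5)}, so the count is 2.
Comparison with the Bézout bound: 2 ≤ 2 = deg(f)·deg(g), as expected for curves with no common component (the bound is attained).


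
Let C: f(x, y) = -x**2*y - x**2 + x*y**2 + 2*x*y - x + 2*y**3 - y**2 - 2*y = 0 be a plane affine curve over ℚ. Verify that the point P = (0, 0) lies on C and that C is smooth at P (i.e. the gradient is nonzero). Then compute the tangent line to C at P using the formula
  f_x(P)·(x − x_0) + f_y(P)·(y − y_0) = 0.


Tangent line at P: -x - 2*y = 0.

Step 1: f(0, 0) = 0, so P lies on C.
Step 2: partial derivatives
  f_x(x, y) = -2*x*y - 2*x + y**2 + 2*y - 1, f_y(x, y) = -x**2 + 2*x*y + 2*x + 6*y**2 - 2*y - 2.
  f_x(P) = -1, f_y(P) = -2 (gradient nonzero, so P is smooth).
Step 3: tangent line at P: -1·(x − 0) + -2·(y − 0) = 0.
Expanding: -x - 2*y = 0.


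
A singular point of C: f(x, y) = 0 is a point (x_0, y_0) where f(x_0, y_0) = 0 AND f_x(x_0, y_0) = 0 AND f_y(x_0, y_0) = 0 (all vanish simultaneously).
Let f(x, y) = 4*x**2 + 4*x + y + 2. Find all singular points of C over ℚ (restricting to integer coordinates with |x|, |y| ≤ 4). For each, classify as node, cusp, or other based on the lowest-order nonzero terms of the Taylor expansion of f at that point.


No singular points in the scanned grid; C is smooth there.

Compute partial derivatives:
  f_x = 8*x + 4.
  f_y = 1.
f_y = 1 is a nonzero constant, so f_y never vanishes: no point (x, y) can satisfy f = f_x = f_y = 0. In particular no (x, y) ∈ {−4, ..., 4}² is singular; the curve is smooth.


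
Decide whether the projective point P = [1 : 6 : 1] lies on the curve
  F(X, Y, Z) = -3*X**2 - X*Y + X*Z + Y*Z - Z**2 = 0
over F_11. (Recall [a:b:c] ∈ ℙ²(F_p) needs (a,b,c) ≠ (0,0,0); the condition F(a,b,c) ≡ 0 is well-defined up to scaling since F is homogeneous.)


F(1,6,1) ≡ 8 (mod 11); P is NOT on the curve.

Evaluate F(1, 6, 1) term-by-term (mod 11).
  -3*X**2 ↦ -3·1·1·1 = -3
  -X*Y ↦ -1·1·6·1 = -6
  X*Z ↦ 1·1·1·1 = 1
  Y*Z ↦ 1·1·6·1 = 6
  -Z**2 ↦ -1·1·1·1 = -1
Sum: F(1, 6, 1) = (-3) + (-6) + (1) + (6) + (-1) = -3.
Reducing mod 11: -3 ≡ 8 (mod 11).
Since F(a, b, c) ≡ 8 ≠ 0 (mod 11), P does NOT lie on the curve.


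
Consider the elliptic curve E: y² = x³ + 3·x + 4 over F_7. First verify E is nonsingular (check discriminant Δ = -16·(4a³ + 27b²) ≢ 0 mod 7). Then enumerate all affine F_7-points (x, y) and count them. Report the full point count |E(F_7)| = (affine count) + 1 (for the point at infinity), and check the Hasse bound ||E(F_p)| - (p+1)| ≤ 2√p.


Affine points = {(0, 2), (0, 5), (1, 1), (1, 6), (2, 2), (2, 5), (5, 2), (5, 5), (6, 0)}; affine count = 9; |E(F_7)| = 10.

Discriminant check: Δ ∝ 4a³ + 27b² = 4·3³ + 27·4² = 4·27 + 27·16 ≡ 1 (mod 7). Nonzero ⇒ E is nonsingular.
For each x ∈ F_7, compute rhs = x³ + 3·x + 4 mod 7, then count y ∈ F_7 with y² ≡ rhs.
  x = 0: rhs = 4, matching y values: 2, 5 (2 points).
  x = 1: rhs = 1, matching y values: 1, 6 (2 points).
  x = 2: rhs = 4, matching y values: 2, 5 (2 points).
  x = 3: rhs = 5, matching y values: none (0 points).
  x = 4: rhs = 3, matching y values: none (0 points).
  x = 5: rhs = 4, matching y values: 2, 5 (2 points).
  x = 6: rhs = 0, matching y values: 0 (1 points).
Total affine count: 9.
Full point count |E(F_7)| = 9 + 1 = 10.
Hasse bound: |10 − (7+1)| = |2| = 2 ≤ 2√7 ≈ 5.2915 ✓.


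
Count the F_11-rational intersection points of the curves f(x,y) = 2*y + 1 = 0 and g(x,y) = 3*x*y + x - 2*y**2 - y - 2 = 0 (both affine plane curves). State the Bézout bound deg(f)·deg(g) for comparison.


Common zeros: {(7, 5)}; count = 1; Bézout bound = 2.

deg(f) = 1, deg(g) = 2, so Bézout bound = 2.
Scan x ∈ F_11. For each x, list the y ∈ F_11 with f(x, y) ≡ 0 and those with g(x, y) ≡ 0 (mod 11); the common zeros in that column are the intersection.
  x = 0: f ≡ 0 at y ∈ {5}; g ≡ 0 at y ∈ ∅; common: ∅.
  x = 1: f ≡ 0 at y ∈ {5}; g ≡ 0 at y ∈ ∅; common: ∅.
  x = 2: f ≡ 0 at y ∈ {5}; g ≡ 0 at y ∈ {0, 8}; common: ∅.
  x = 3: f ≡ 0 at y ∈ {5}; g ≡ 0 at y ∈ ∅; common: ∅.
  x = 4: f ≡ 0 at y ∈ {5}; g ≡ 0 at y ∈ {1, 10}; common: ∅.
  x = 5: f ≡ 0 at y ∈ {5}; g ≡ 0 at y ∈ {9}; common: ∅.
  x = 6: f ≡ 0 at y ∈ {5}; g ≡ 0 at y ∈ ∅; common: ∅.
  x = 7: f ≡ 0 at y ∈ {5}; g ≡ 0 at y ∈ {5}; common: {5}.
  x = 8: f ≡ 0 at y ∈ {5}; g ≡ 0 at y ∈ {2, 4}; common: ∅.
  x = 9: f ≡ 0 at y ∈ {5}; g ≡ 0 at y ∈ ∅; common: ∅.
  x = 10: f ≡ 0 at y ∈ {5}; g ≡ 0 at y ∈ {3, 6}; common: ∅.
Collecting: common zeros = {(7, 5)}, so the count is 1.
Comparison with the Bézout bound: 1 ≤ 2 = deg(f)·deg(g), as expected for curves with no common component (the affine F_11-count falls short of the bound because intersections may lie at infinity, over extension fields, or carry multiplicity).


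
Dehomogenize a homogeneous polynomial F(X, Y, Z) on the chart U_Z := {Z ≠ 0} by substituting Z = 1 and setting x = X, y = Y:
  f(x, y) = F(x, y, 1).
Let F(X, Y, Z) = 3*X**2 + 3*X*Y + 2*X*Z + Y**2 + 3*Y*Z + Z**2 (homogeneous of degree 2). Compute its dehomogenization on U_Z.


f(x, y) = 3*x**2 + 3*x*y + 2*x + y**2 + 3*y + 1

On U_Z we set Z = 1. Each monomial c·X^i·Y^j·Z^k in F becomes c·x^i·y^j·1^k = c·x^i·y^j.
Substituting Z = 1: F(X, Y, 1) = 3*x**2 + 3*x*y + 2*x + y**2 + 3*y + 1.
Note: deg(f) ≤ deg(F) = 2; strict inequality happens when F is divisible by Z (lost terms).


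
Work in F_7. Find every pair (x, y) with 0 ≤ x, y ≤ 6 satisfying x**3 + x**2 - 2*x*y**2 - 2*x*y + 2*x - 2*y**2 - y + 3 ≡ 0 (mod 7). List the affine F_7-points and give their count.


Affine F_7-points: {(0, 1), (0, 2), (1, 0), (1, 1), (4, 0), (4, 4), (5, 1), (6, 6)}; count = 8.

For each of the 49 pairs (x, y) ∈ F_7², evaluate f(x, y) mod 7. Record the zeros.
  x = 0: [0↦3, 1↦0, 2↦0, 3↦3, 4↦2, 5↦4, 6↦2]  zeros at y ∈ {1, 2}
  x = 1: [0↦0, 1↦0, 2↦6, 3↦4, 4↦1, 5↦4, 6↦6]  zeros at y ∈ {0, 1}
  x = 2: [0↦5, 1↦1, 2↦6, 3↦6, 4↦1, 5↦5, 6↦4]  zeros at y ∈ ∅
  x = 3: [0↦3, 1↦2, 2↦6, 3↦1, 4↦1, 5↦6, 6↦2]  zeros at y ∈ ∅
  x = 4: [0↦0, 1↦2, 2↦5, 3↦2, 4↦0, 5↦6, 6↦6]  zeros at y ∈ {0, 4}
  x = 5: [0↦2, 1↦0, 2↦2, 3↦1, 4↦4, 5↦4, 6↦1]  zeros at y ∈ {1}
  x = 6: [0↦1, 1↦2, 2↦3, 3↦4, 4↦5, 5↦6, 6↦0]  zeros at y ∈ {6}
Collecting zeros: affine points = {(0, 1), (0, 2), (1, 0), (1, 1), (4, 0), (4, 4), (5, 1), (6, 6)}.
Total count |C(F_7)_aff| = 8.


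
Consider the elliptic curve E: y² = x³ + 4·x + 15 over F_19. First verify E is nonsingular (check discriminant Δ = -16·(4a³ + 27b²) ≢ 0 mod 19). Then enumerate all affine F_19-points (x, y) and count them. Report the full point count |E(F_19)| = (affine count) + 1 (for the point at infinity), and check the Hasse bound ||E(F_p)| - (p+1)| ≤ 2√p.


Affine points = {(1, 1), (1, 18), (3, 4), (3, 15), (4, 0), (7, 5), (7, 14), (9, 1), (9, 18), (12, 9), (12, 10), (15, 7), (15, 12)}; affine count = 13; |E(F_19)| = 14.

Discriminant check: Δ ∝ 4a³ + 27b² = 4·4³ + 27·15² = 4·64 + 27·225 ≡ 4 (mod 19). Nonzero ⇒ E is nonsingular.
For each x ∈ F_19, compute rhs = x³ + 4·x + 15 mod 19, then count y ∈ F_19 with y² ≡ rhs.
  x = 0: rhs = 15, matching y values: none (0 points).
  x = 1: rhs = 1, matching y values: 1, 18 (2 points).
  x = 2: rhs = 12, matching y values: none (0 points).
  x = 3: rhs = 16, matching y values: 4, 15 (2 points).
  x = 4: rhs = 0, matching y values: 0 (1 points).
  x = 5: rhs = 8, matching y values: none (0 points).
  x = 6: rhs = 8, matching y values: none (0 points).
  x = 7: rhs = 6, matching y values: 5, 14 (2 points).
  x = 8: rhs = 8, matching y values: none (0 points).
  x = 9: rhs = 1, matching y values: 1, 18 (2 points).
  x = 10: rhs = 10, matching y values: none (0 points).
  x = 11: rhs = 3, matching y values: none (0 points).
  x = 12: rhs = 5, matching y values: 9, 10 (2 points).
  x = 13: rhs = 3, matching y values: none (0 points).
  x = 14: rhs = 3, matching y values: none (0 points).
  x = 15: rhs = 11, matching y values: 7, 12 (2 points).
  x = 16: rhs = 14, matching y values: none (0 points).
  x = 17: rhs = 18, matching y values: none (0 points).
  x = 18: rhs = 10, matching y values: none (0 points).
Total affine count: 13.
Full point count |E(F_19)| = 13 + 1 = 14.
Hasse bound: |14 − (19+1)| = |-6| = 6 ≤ 2√19 ≈ 8.7178 ✓.
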